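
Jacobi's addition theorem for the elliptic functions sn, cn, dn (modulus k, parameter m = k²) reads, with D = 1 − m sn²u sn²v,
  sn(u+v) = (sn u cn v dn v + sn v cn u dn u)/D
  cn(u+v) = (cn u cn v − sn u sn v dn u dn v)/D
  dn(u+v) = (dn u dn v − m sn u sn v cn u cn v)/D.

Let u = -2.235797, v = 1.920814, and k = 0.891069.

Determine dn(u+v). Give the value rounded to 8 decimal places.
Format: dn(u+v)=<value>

sn u = -0.9999934122627675, cn u = 0.003629797661954282, dn u = 0.4538793877050136
sn v = 0.9889773105922413, cn v = 0.1480671440047974, dn v = 0.4726559892250184
m = k² = 0.794003962761
D = 1 − m·sn²u·sn²v = 0.2234139161415069
dn(u+v) = (dn u·dn v − m·sn u·sn v·cn u·cn v)/D = 0.2149508448027817/0.2234139161415069 = 0.962119318774374

dn(u+v)=0.96211932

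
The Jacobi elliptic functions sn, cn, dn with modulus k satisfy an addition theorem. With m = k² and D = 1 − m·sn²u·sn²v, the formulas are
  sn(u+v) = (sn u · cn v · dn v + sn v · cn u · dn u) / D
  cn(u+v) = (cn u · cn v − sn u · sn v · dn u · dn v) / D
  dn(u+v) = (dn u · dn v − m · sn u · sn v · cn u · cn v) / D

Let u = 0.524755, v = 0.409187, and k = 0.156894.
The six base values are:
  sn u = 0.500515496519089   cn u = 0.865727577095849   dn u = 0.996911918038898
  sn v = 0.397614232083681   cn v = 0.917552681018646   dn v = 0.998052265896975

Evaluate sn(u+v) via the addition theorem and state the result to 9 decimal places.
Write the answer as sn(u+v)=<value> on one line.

sn(u+v)=0.802299632

m = k² = 0.024615727236
D = 1 − m·sn²u·sn²v = 0.999025074186683
sn(u+v) = (sn u·cn v·dn v + sn v·cn u·dn u)/D = 0.8015174490064235/0.999025074186683 = 0.8022996316273118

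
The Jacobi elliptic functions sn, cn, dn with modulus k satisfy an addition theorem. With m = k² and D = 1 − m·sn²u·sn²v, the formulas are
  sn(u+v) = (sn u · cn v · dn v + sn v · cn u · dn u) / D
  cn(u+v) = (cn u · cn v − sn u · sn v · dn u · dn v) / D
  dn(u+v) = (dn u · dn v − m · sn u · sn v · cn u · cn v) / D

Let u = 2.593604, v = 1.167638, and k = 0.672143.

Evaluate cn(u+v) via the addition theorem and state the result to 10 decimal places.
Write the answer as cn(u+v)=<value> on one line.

sn u = 0.8246807291038448, cn u = -0.5655985281493852, dn u = 0.8323147023177787
sn v = 0.8804094421071107, cn v = 0.4742143125725395, dn v = 0.8061134332231169
m = k² = 0.451776212449
D = 1 − m·sn²u·sn²v = 0.7618424051708904
cn(u+v) = (cn u·cn v − sn u·sn v·dn u·dn v)/D = -0.7553554451030909/0.7618424051708904 = -0.9914851680298047

cn(u+v)=-0.9914851680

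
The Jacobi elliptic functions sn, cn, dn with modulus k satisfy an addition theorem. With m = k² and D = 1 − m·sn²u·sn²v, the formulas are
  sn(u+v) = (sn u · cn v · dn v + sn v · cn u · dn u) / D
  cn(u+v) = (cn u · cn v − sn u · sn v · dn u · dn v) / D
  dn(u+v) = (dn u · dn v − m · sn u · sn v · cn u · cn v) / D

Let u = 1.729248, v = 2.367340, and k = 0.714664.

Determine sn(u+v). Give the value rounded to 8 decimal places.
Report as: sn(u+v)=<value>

sn(u+v)=-0.35772694

sn u = 0.995594756359584, cn u = 0.09376076529818081, dn u = 0.7026701677159268
sn v = 0.9358790132111587, cn v = -0.3523215472134906, dn v = 0.7434072502868667
m = k² = 0.510744632896
D = 1 − m·sn²u·sn²v = 0.5565869917619757
sn(u+v) = (sn u·cn v·dn v + sn v·cn u·dn u)/D = -0.1991061617110727/0.5565869917619757 = -0.3577269405466458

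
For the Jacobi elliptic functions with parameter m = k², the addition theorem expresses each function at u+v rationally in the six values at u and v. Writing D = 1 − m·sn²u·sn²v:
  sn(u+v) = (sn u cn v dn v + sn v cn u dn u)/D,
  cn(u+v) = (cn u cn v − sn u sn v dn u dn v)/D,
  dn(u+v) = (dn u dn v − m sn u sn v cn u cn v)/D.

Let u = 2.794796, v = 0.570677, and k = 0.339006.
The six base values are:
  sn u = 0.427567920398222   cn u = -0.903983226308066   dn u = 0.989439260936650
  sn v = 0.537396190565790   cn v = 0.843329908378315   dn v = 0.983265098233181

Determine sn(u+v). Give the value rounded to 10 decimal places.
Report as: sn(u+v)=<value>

m = k² = 0.114925068036
D = 1 − m·sn²u·sn²v = 0.9939324388274755
sn(u+v) = (sn u·cn v·dn v + sn v·cn u·dn u)/D = -0.1261202346826689/0.9939324388274755 = -0.1268901484204004

sn(u+v)=-0.1268901484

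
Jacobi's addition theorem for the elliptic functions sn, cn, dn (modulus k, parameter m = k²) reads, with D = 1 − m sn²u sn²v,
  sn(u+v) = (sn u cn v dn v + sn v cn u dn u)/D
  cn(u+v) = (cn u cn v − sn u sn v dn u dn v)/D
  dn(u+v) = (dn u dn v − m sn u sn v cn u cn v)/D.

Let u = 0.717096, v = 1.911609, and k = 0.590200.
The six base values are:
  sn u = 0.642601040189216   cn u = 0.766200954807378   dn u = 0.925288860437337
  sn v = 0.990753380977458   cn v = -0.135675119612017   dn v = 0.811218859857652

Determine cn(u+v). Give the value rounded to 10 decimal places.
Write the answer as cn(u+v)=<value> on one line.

m = k² = 0.34833604
D = 1 − m·sn²u·sn²v = 0.8588072539545744
cn(u+v) = (cn u·cn v − sn u·sn v·dn u·dn v)/D = -0.5818382628539875/0.8588072539545744 = -0.6774957479396921

cn(u+v)=-0.6774957479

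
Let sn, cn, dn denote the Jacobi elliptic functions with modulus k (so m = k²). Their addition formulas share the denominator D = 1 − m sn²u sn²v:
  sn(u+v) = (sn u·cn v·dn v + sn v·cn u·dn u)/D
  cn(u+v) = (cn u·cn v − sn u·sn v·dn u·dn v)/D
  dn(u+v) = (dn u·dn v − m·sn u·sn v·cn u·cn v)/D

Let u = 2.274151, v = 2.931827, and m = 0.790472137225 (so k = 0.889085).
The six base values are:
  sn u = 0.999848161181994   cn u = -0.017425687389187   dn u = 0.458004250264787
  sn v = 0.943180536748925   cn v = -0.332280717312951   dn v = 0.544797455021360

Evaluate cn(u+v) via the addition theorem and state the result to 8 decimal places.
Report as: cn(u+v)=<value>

cn(u+v)=-0.77273494

m = k² = 0.790472137225
D = 1 − m·sn²u·sn²v = 0.2970177956034069
cn(u+v) = (cn u·cn v − sn u·sn v·dn u·dn v)/D = -0.2295160290814853/0.2970177956034069 = -0.772734942077163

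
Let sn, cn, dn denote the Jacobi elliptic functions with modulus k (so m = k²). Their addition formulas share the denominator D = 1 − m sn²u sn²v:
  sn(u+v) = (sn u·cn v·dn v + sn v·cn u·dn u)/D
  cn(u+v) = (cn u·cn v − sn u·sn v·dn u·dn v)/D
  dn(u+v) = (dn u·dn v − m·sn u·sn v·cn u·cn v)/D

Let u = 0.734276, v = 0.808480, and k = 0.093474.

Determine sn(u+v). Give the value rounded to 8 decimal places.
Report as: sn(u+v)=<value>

sn u = 0.6696657499034419, cn u = 0.7426626309477681, dn u = 0.9980389264357412
sn v = 0.7227720535386196, cn v = 0.6910865058902299, dn v = 0.9977151863315346
m = k² = 0.008737388676
D = 1 − m·sn²u·sn²v = 0.9979530815798134
sn(u+v) = (sn u·cn v·dn v + sn v·cn u·dn u)/D = 0.9974626964231372/0.9979530815798134 = 0.9995086090060468

sn(u+v)=0.99950861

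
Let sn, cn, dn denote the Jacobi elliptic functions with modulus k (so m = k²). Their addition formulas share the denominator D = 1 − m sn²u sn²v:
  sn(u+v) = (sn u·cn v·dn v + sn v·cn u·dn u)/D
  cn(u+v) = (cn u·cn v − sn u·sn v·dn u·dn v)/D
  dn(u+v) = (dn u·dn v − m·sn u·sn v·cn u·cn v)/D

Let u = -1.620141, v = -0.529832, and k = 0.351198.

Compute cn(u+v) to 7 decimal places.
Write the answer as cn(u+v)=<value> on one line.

cn(u+v)=-0.4760671

sn u = -0.9999966384867098, cn u = 0.002592877799025133, dn u = 0.9363016575938234
sn v = -0.5028955385783406, cn v = 0.864347197182938, dn v = 0.9842798490613525
m = k² = 0.123340035204
D = 1 − m·sn²u·sn²v = 0.9688070309804562
cn(u+v) = (cn u·cn v − sn u·sn v·dn u·dn v)/D = -0.4612172012288223/0.9688070309804562 = -0.4760671490606951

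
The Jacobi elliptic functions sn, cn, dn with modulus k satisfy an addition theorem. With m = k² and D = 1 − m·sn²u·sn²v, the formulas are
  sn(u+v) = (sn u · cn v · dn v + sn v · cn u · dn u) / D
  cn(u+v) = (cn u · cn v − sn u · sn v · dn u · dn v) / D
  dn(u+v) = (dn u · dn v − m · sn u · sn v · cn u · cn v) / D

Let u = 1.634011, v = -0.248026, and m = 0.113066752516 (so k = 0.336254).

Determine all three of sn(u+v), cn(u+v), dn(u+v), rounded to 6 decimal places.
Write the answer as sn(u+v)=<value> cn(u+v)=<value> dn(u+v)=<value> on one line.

sn(u+v)=0.976121 cn(u+v)=0.217229 dn(u+v)=0.944600

sn u = 0.9998900399677914, cn u = -0.01482929442719447, dn u = 0.941784535742854
sn v = -0.2452156092785065, cn v = 0.9694685683229606, dn v = 0.9965948111374025
m = k² = 0.113066752516
D = 1 − m·sn²u·sn²v = 0.9932027126924559
sn(u+v) = (sn u·cn v·dn v + sn v·cn u·dn u)/D = 0.9694857861993807/0.9932027126924559 = 0.9761207594482083
cn(u+v) = (cn u·cn v − sn u·sn v·dn u·dn v)/D = 0.2157520309453003/0.9932027126924559 = 0.2172285961245735
dn(u+v) = (dn u·dn v − m·sn u·sn v·cn u·cn v)/D = 0.9381790254001136/0.9932027126924559 = 0.9445997412318986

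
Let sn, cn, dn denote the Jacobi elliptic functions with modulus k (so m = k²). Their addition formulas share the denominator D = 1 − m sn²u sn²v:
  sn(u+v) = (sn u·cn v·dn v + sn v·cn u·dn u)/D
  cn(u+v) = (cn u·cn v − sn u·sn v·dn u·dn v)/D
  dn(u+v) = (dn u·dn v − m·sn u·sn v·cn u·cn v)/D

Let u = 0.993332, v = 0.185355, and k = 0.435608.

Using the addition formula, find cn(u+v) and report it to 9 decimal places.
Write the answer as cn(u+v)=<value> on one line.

cn(u+v)=0.418009448

sn u = 0.823738221038104, cn u = 0.5669703195062151, dn u = 0.9334040997885176
sn v = 0.1840989311311321, cn v = 0.9829077187388319, dn v = 0.9967791968319999
m = k² = 0.189754329664
D = 1 − m·sn²u·sn²v = 0.9956361213720673
cn(u+v) = (cn u·cn v − sn u·sn v·dn u·dn v)/D = 0.4161853057156229/0.9956361213720673 = 0.4180094482129533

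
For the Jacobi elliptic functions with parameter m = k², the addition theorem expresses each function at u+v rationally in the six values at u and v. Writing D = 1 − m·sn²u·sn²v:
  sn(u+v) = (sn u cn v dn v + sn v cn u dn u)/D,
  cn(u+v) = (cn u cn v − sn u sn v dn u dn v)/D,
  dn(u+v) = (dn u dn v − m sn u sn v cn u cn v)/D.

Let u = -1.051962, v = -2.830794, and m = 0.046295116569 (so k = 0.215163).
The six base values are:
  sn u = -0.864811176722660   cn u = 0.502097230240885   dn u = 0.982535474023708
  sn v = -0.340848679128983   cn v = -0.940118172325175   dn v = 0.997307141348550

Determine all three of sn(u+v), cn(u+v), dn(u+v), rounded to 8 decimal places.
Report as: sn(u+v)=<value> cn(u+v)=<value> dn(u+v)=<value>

sn(u+v)=0.64528070 cn(u+v)=-0.76394556 dn(u+v)=0.99031475

m = k² = 0.046295116569
D = 1 − m·sn²u·sn²v = 0.9959774541762769
sn(u+v) = (sn u·cn v·dn v + sn v·cn u·dn u)/D = 0.6426850291548925/0.9959774541762769 = 0.645280700341179
cn(u+v) = (cn u·cn v − sn u·sn v·dn u·dn v)/D = -0.7608725534067008/0.9959774541762769 = -0.7639455594263229
dn(u+v) = (dn u·dn v − m·sn u·sn v·cn u·cn v)/D = 0.9863311649427681/0.9959774541762769 = 0.9903147514102246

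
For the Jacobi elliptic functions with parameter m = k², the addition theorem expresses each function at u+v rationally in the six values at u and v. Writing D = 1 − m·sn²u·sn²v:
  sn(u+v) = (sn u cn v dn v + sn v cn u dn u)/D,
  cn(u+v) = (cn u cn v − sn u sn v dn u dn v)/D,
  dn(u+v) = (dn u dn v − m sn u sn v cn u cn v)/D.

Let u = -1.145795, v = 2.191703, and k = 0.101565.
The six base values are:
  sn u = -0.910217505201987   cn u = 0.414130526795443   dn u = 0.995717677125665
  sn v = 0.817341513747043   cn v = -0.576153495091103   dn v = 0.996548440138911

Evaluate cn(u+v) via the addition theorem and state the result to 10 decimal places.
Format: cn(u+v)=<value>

m = k² = 0.010315449225
D = 1 − m·sn²u·sn²v = 0.9942906636578717
cn(u+v) = (cn u·cn v − sn u·sn v·dn u·dn v)/D = 0.4996131111141731/0.9942906636578717 = 0.5024819495701173

cn(u+v)=0.5024819496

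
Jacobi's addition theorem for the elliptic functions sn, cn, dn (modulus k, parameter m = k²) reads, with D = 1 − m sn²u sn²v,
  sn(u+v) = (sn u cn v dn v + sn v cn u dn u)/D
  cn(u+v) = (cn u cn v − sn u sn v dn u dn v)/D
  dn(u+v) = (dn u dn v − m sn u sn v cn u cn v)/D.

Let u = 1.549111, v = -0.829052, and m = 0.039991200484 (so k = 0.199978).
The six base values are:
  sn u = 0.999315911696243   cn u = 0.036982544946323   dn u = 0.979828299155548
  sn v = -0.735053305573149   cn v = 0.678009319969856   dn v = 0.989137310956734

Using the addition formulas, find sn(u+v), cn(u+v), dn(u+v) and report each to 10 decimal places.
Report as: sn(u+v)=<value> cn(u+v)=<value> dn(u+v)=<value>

sn(u+v)=0.6577423960 cn(u+v)=0.7532429492 dn(u+v)=0.9913116586

m = k² = 0.039991200484
D = 1 − m·sn²u·sn²v = 0.9784221725269317
sn(u+v) = (sn u·cn v·dn v + sn v·cn u·dn u)/D = 0.6435497440933784/0.9784221725269317 = 0.6577423960367826
cn(u+v) = (cn u·cn v − sn u·sn v·dn u·dn v)/D = 0.7369896027554718/0.9784221725269317 = 0.7532429491577019
dn(u+v) = (dn u·dn v − m·sn u·sn v·cn u·cn v)/D = 0.9699213066750141/0.9784221725269317 = 0.9913116586166861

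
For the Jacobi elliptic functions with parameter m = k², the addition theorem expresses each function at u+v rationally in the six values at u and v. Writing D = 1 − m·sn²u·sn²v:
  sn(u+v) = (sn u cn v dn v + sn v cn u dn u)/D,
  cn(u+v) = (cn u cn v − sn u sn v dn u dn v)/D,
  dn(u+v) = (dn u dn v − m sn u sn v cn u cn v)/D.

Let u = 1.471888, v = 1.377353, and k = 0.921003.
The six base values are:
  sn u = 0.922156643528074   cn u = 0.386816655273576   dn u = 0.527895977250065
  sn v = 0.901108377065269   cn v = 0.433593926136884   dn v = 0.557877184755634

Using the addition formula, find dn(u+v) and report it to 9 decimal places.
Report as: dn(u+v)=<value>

dn(u+v)=0.425504977

m = k² = 0.848246526009
D = 1 − m·sn²u·sn²v = 0.414286083890646
dn(u+v) = (dn u·dn v − m·sn u·sn v·cn u·cn v)/D = 0.1762807905142617/0.414286083890646 = 0.4255049767995403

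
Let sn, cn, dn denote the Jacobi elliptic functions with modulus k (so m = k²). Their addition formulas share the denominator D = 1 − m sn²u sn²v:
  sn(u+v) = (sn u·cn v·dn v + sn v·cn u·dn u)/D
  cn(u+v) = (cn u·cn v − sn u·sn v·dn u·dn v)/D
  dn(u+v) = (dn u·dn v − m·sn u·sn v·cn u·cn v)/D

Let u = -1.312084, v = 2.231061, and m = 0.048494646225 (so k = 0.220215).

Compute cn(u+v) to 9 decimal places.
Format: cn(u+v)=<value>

cn(u+v)=0.610831200

sn u = -0.9633349738905044, cn u = 0.2683015618280692, dn u = 0.9772391090165491
sn v = 0.8098652610921748, cn v = -0.5866159381367877, dn v = 0.9839681127957143
m = k² = 0.048494646225
D = 1 − m·sn²u·sn²v = 0.9704828792713949
cn(u+v) = (cn u·cn v − sn u·sn v·dn u·dn v)/D = 0.5928012212564111/0.9704828792713949 = 0.6108311995173637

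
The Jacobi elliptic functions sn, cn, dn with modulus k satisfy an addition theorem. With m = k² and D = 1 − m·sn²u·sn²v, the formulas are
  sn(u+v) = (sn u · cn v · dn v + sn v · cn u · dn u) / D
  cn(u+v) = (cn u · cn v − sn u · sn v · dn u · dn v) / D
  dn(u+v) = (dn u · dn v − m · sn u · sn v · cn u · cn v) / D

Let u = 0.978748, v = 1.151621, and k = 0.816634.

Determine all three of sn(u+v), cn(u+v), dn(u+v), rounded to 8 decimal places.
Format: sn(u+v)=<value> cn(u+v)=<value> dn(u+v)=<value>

sn(u+v)=0.99829374 cn(u+v)=-0.05839187 dn(u+v)=0.57912240

sn u = 0.7793611764298405, cn u = 0.626574940987824, dn u = 0.7713156220904581
sn v = 0.85327807626287, cn v = 0.5214561578590628, dn v = 0.7172500383345814
m = k² = 0.666891089956
D = 1 − m·sn²u·sn²v = 0.7050736167278612
sn(u+v) = (sn u·cn v·dn v + sn v·cn u·dn u)/D = 0.703870577251788/0.7050736167278612 = 0.9982937391961192
cn(u+v) = (cn u·cn v − sn u·sn v·dn u·dn v)/D = -0.04117056575930997/0.7050736167278612 = -0.05839186828515336
dn(u+v) = (dn u·dn v − m·sn u·sn v·cn u·cn v)/D = 0.4083239217963751/0.7050736167278612 = 0.5791223953200008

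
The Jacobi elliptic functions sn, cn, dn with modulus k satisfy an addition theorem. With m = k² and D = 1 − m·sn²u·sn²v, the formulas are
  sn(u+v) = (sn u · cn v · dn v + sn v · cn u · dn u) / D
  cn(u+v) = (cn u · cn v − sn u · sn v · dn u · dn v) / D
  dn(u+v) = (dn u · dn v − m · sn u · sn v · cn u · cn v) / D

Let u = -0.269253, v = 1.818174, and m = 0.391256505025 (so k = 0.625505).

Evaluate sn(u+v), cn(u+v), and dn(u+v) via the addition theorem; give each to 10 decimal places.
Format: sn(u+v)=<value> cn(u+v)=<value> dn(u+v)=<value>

sn(u+v)=0.9848617127 cn(u+v)=0.1733418788 dn(u+v)=0.7877180577

sn u = -0.2648034652718661, cn u = 0.964302403180668, dn u = 0.9861869758986544
sn v = 0.9993369348766888, cn v = -0.03641003421125366, dn v = 0.780552483848769
m = k² = 0.391256505025
D = 1 − m·sn²u·sn²v = 0.9726011220830286
sn(u+v) = (sn u·cn v·dn v + sn v·cn u·dn u)/D = 0.9578776068293126/0.9726011220830286 = 0.9848617126595715
cn(u+v) = (cn u·cn v − sn u·sn v·dn u·dn v)/D = 0.1685925058005701/0.9726011220830286 = 0.1733418787750255
dn(u+v) = (dn u·dn v − m·sn u·sn v·cn u·cn v)/D = 0.7661354667865968/0.9726011220830286 = 0.7877180576820203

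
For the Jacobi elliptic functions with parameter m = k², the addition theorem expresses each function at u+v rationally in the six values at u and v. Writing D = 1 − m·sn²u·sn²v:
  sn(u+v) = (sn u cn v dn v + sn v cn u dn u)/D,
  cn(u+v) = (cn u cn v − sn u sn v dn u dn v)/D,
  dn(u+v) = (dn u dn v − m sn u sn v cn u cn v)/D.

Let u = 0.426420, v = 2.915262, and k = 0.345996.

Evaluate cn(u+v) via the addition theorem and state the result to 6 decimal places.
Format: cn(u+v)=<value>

cn(u+v)=-0.995090

sn u = 0.4122566696405194, cn u = 0.911067746293824, dn u = 0.9897747574141385
sn v = 0.3208059114470389, cn v = -0.9471449557383678, dn v = 0.9938206785932944
m = k² = 0.119713232016
D = 1 − m·sn²u·sn²v = 0.9979060695046372
cn(u+v) = (cn u·cn v − sn u·sn v·dn u·dn v)/D = -0.993006378007923/0.9979060695046372 = -0.9950900273618474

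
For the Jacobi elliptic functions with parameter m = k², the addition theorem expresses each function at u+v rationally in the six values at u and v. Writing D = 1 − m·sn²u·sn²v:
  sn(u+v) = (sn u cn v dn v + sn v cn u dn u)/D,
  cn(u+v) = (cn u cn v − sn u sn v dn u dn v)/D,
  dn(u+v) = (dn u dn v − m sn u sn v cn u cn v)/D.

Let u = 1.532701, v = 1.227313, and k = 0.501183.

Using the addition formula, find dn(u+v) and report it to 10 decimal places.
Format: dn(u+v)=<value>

sn u = 0.9911517157949646, cn u = 0.1327338550509916, dn u = 0.8678945999702922
sn v = 0.9208020729729473, cn v = 0.3900301814074431, dn v = 0.8871452311538819
m = k² = 0.251184399489
D = 1 − m·sn²u·sn²v = 0.7907788842823447
dn(u+v) = (dn u·dn v − m·sn u·sn v·cn u·cn v)/D = 0.7580805152376384/0.7907788842823447 = 0.9586504271995312

dn(u+v)=0.9586504272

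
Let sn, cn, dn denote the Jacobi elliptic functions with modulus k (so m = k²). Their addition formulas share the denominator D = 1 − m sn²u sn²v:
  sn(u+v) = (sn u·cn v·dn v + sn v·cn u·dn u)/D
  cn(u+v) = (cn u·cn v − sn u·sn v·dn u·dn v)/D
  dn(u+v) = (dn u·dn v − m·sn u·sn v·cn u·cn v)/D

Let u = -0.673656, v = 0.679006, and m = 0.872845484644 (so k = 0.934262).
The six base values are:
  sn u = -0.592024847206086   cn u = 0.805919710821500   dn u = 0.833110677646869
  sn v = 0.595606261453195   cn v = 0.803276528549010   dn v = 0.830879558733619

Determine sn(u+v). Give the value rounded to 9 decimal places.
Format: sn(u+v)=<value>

m = k² = 0.872845484644
D = 1 − m·sn²u·sn²v = 0.8914735123286911
sn(u+v) = (sn u·cn v·dn v + sn v·cn u·dn u)/D = 0.004769340680535275/0.8914735123286911 = 0.005349952202255443

sn(u+v)=0.005349952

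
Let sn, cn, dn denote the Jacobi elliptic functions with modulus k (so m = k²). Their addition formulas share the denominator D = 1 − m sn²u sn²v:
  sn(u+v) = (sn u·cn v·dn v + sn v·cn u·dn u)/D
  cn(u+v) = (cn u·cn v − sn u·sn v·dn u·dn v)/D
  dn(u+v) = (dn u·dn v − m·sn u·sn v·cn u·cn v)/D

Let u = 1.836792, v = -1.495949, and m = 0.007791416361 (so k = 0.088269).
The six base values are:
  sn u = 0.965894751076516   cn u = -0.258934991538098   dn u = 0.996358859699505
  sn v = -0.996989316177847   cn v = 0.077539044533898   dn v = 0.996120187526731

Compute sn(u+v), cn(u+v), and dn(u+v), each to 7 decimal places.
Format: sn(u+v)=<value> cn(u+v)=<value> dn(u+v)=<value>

m = k² = 0.007791416361
D = 1 − m·sn²u·sn²v = 0.9927746808717804
sn(u+v) = (sn u·cn v·dn v + sn v·cn u·dn u)/D = 0.3318194193297632/0.9927746808717804 = 0.3342343693116591
cn(u+v) = (cn u·cn v − sn u·sn v·dn u·dn v)/D = 0.935680201744017/0.9927746808717804 = 0.9424899927165473
dn(u+v) = (dn u·dn v − m·sn u·sn v·cn u·cn v)/D = 0.9923425315299141/0.9927746808717804 = 0.9995647055165762

sn(u+v)=0.3342344 cn(u+v)=0.9424900 dn(u+v)=0.9995647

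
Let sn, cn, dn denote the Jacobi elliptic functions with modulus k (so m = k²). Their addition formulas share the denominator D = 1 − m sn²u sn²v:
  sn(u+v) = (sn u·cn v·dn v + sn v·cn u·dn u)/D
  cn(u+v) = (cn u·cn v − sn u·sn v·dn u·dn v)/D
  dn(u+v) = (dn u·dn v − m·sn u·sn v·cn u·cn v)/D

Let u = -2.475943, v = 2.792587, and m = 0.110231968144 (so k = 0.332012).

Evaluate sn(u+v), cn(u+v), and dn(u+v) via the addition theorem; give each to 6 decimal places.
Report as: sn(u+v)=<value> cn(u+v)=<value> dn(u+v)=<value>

sn u = -0.6823142101487589, cn u = -0.7310590390858151, dn u = 0.9740026753853228
sn v = 0.4258315120020412, cn v = -0.9048024775530046, dn v = 0.9899552334395829
m = k² = 0.110231968144
D = 1 − m·sn²u·sn²v = 0.990694237013076
sn(u+v) = (sn u·cn v·dn v + sn v·cn u·dn u)/D = 0.3079435533987411/0.990694237013076 = 0.3108361206654285
cn(u+v) = (cn u·cn v − sn u·sn v·dn u·dn v)/D = 0.9416187334431476/0.990694237013076 = 0.9504635217038407
dn(u+v) = (dn u·dn v − m·sn u·sn v·cn u·cn v)/D = 0.9854044136095471/0.990694237013076 = 0.9946604883667462

sn(u+v)=0.310836 cn(u+v)=0.950464 dn(u+v)=0.994660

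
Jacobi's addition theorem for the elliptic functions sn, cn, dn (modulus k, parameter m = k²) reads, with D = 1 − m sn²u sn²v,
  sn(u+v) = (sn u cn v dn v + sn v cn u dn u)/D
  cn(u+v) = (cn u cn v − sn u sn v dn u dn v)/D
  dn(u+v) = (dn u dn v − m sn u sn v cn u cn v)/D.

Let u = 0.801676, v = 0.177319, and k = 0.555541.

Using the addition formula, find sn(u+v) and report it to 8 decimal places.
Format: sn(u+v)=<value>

sn u = 0.7022097275058692, cn u = 0.7119701528829231, dn u = 0.9207698296552908
sn v = 0.1761108613533528, cn v = 0.984370339106873, dn v = 0.9952024717502274
m = k² = 0.308625802681
D = 1 − m·sn²u·sn²v = 0.995280041311037
sn(u+v) = (sn u·cn v·dn v + sn v·cn u·dn u)/D = 0.8033695592394585/0.995280041311037 = 0.8071794127220882

sn(u+v)=0.80717941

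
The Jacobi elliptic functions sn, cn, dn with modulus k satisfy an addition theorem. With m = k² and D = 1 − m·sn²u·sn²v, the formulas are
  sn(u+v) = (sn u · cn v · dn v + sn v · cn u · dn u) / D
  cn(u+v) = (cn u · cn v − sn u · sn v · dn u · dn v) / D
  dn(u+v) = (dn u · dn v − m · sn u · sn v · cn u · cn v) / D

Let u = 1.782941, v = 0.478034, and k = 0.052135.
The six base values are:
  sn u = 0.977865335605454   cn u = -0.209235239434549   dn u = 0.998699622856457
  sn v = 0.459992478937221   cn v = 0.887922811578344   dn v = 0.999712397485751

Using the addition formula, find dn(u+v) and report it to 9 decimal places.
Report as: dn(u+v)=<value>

dn(u+v)=0.999189035

m = k² = 0.002718058225
D = 1 − m·sn²u·sn²v = 0.9994500561881258
dn(u+v) = (dn u·dn v − m·sn u·sn v·cn u·cn v)/D = 0.9986395369281392/0.9994500561881258 = 0.999189034754695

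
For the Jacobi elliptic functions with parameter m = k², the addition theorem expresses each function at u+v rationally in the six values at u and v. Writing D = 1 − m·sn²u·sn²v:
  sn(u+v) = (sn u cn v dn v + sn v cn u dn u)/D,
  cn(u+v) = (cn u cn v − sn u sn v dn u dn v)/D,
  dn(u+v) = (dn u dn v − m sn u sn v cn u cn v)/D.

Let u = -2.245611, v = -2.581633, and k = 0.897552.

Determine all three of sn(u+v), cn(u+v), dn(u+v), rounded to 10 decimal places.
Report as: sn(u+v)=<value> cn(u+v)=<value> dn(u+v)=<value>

sn u = -0.9999416025100247, cn u = 0.0108070148368453, dn u = 0.4410152996631393
sn v = -0.9903358699676692, cn v = -0.1386898145336555, dn v = 0.4581440891554648
m = k² = 0.805599592704
D = 1 − m·sn²u·sn²v = 0.2099882839137132
sn(u+v) = (sn u·cn v·dn v + sn v·cn u·dn u)/D = 0.05881620910898129/0.2099882839137132 = 0.2800928128597384
cn(u+v) = (cn u·cn v − sn u·sn v·dn u·dn v)/D = -0.2015830670643614/0.2099882839137132 = -0.9599729247141919
dn(u+v) = (dn u·dn v − m·sn u·sn v·cn u·cn v)/D = 0.2032442650770273/0.2099882839137132 = 0.9678838327977521

sn(u+v)=0.2800928129 cn(u+v)=-0.9599729247 dn(u+v)=0.9678838328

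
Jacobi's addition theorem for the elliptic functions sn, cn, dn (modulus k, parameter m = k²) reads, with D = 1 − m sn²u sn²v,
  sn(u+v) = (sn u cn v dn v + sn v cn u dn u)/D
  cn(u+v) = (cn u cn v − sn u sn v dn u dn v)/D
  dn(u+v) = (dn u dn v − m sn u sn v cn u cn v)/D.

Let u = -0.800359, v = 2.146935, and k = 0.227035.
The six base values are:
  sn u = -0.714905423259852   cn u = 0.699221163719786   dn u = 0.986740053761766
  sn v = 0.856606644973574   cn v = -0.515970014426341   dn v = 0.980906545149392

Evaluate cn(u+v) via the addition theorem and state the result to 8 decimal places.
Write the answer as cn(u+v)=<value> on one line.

m = k² = 0.051544891225
D = 1 − m·sn²u·sn²v = 0.9806693842187428
cn(u+v) = (cn u·cn v − sn u·sn v·dn u·dn v)/D = 0.2319576388269765/0.9806693842187428 = 0.2365299075914021

cn(u+v)=0.23652991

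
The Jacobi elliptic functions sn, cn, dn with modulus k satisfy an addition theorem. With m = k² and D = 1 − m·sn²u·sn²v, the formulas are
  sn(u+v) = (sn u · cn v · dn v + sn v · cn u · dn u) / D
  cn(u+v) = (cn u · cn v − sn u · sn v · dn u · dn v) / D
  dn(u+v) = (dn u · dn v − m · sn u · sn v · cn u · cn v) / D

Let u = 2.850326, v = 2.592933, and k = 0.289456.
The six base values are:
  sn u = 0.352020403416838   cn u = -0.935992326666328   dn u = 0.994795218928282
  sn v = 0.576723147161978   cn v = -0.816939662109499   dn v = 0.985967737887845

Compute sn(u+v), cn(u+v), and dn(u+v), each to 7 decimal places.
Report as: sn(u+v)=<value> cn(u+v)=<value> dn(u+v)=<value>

sn(u+v)=-0.8233863 cn(u+v)=0.5674813 dn(u+v)=0.9711832

m = k² = 0.083784775936
D = 1 − m·sn²u·sn²v = 0.9965466901285638
sn(u+v) = (sn u·cn v·dn v + sn v·cn u·dn u)/D = -0.8205428950930305/0.9965466901285638 = -0.823386303141675
cn(u+v) = (cn u·cn v − sn u·sn v·dn u·dn v)/D = 0.5655215848387609/0.9965466901285638 = 0.5674812735224712
dn(u+v) = (dn u·dn v − m·sn u·sn v·cn u·cn v)/D = 0.9678294271041801/0.9965466901285638 = 0.9711832237176173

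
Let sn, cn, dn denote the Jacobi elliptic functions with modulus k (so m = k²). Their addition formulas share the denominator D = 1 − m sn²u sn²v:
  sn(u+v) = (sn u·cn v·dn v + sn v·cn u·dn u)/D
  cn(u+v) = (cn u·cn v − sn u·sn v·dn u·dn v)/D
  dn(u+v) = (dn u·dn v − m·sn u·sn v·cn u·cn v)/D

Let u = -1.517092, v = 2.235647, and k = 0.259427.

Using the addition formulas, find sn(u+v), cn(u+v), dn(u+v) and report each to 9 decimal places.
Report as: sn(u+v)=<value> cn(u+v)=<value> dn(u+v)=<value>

sn u = -0.9969275062596565, cn u = 0.07832973421953185, dn u = 0.965976484461598
sn v = 0.8149509673025943, cn v = -0.5795299137167692, dn v = 0.9773952441372009
m = k² = 0.067302368329
D = 1 − m·sn²u·sn²v = 0.9555757132467571
sn(u+v) = (sn u·cn v·dn v + sn v·cn u·dn u)/D = 0.6263524347520902/0.9555757132467571 = 0.655471278800017
cn(u+v) = (cn u·cn v − sn u·sn v·dn u·dn v)/D = 0.7216699877556064/0.9555757132467571 = 0.7552201021346495
dn(u+v) = (dn u·dn v − m·sn u·sn v·cn u·cn v)/D = 0.9416586724710024/0.9555757132467571 = 0.9854359622342548

sn(u+v)=0.655471279 cn(u+v)=0.755220102 dn(u+v)=0.985435962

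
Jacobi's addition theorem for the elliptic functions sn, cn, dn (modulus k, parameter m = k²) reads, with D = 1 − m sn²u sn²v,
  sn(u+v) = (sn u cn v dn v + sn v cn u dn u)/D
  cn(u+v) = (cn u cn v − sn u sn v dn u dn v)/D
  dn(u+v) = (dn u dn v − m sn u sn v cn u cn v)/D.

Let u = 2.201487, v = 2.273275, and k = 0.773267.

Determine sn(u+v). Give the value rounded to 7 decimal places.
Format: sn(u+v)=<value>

sn(u+v)=-0.5328900

sn u = 0.9868781227504936, cn u = -0.1614669341892072, dn u = 0.646256473928973
sn v = 0.9782724126244661, cn v = -0.2073236279296367, dn v = 0.654033281440041
m = k² = 0.597941853289
D = 1 − m·sn²u·sn²v = 0.4426787410960799
sn(u+v) = (sn u·cn v·dn v + sn v·cn u·dn u)/D = -0.2358990697851914/0.4426787410960799 = -0.5328899897047267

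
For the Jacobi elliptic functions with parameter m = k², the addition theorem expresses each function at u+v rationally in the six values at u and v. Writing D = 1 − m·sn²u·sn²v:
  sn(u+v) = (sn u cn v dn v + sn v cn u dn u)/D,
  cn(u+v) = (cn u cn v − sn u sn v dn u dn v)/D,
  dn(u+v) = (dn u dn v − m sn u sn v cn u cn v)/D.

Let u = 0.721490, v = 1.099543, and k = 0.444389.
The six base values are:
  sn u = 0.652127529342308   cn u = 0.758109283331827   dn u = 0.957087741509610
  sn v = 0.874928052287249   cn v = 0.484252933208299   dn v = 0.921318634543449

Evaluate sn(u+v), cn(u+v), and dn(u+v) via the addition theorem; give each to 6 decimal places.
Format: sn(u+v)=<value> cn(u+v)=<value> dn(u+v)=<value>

m = k² = 0.197481583321
D = 1 − m·sn²u·sn²v = 0.9357110472213116
sn(u+v) = (sn u·cn v·dn v + sn v·cn u·dn u)/D = 0.9257752736196011/0.9357110472213116 = 0.9893815792479786
cn(u+v) = (cn u·cn v − sn u·sn v·dn u·dn v)/D = -0.1359974508825669/0.9357110472213116 = -0.1453412902267479
dn(u+v) = (dn u·dn v − m·sn u·sn v·cn u·cn v)/D = 0.8404175309227565/0.9357110472213116 = 0.8981592484330085

sn(u+v)=0.989382 cn(u+v)=-0.145341 dn(u+v)=0.898159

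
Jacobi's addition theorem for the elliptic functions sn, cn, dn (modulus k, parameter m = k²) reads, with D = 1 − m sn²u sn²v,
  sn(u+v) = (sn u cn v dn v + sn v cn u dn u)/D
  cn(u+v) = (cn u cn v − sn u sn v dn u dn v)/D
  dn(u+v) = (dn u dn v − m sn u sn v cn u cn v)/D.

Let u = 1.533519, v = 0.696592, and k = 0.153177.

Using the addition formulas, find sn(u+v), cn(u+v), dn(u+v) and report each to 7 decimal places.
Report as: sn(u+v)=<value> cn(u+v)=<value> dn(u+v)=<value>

sn(u+v)=0.8001304 cn(u+v)=-0.5998262 dn(u+v)=0.9924609

sn u = 0.9989391861340297, cn u = 0.04604891318893883, dn u = 0.9882239424487265
sn v = 0.6406873206565185, cn v = 0.7678018996785378, dn v = 0.9951727602302401
m = k² = 0.023463193329
D = 1 − m·sn²u·sn²v = 0.990389245638902
sn(u+v) = (sn u·cn v·dn v + sn v·cn u·dn u)/D = 0.7924404989901845/0.990389245638902 = 0.8001303552917516
cn(u+v) = (cn u·cn v − sn u·sn v·dn u·dn v)/D = -0.5940613717768399/0.990389245638902 = -0.5998261535984367
dn(u+v) = (dn u·dn v − m·sn u·sn v·cn u·cn v)/D = 0.9829226141317267/0.990389245638902 = 0.9924609121715992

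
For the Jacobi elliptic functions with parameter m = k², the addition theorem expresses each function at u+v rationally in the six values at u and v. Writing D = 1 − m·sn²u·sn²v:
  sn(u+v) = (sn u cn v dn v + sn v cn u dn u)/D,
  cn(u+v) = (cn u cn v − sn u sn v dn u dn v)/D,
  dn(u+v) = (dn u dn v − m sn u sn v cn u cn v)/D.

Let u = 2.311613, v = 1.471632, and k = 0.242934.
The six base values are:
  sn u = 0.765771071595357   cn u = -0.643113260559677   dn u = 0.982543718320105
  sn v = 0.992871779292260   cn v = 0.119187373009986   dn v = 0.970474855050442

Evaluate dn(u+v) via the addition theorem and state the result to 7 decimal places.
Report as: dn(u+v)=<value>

dn(u+v)=0.9907749

m = k² = 0.059016928356
D = 1 − m·sn²u·sn²v = 0.9658837845990412
dn(u+v) = (dn u·dn v − m·sn u·sn v·cn u·cn v)/D = 0.9569734023173529/0.9658837845990412 = 0.9907748919448035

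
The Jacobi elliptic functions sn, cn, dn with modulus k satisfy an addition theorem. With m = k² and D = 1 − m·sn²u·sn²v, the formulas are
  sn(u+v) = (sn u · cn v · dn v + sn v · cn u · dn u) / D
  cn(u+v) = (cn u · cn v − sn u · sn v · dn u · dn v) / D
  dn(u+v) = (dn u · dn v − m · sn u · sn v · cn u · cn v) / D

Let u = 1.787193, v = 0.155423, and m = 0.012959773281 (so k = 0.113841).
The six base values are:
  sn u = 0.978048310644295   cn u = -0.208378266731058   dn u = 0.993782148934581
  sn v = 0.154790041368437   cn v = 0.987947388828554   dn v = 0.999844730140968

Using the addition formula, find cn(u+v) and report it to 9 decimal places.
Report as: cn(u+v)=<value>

cn(u+v)=-0.356400071

m = k² = 0.012959773281
D = 1 − m·sn²u·sn²v = 0.9997029674448308
cn(u+v) = (cn u·cn v − sn u·sn v·dn u·dn v)/D = -0.3562942087258422/0.9997029674448308 = -0.3564000711496383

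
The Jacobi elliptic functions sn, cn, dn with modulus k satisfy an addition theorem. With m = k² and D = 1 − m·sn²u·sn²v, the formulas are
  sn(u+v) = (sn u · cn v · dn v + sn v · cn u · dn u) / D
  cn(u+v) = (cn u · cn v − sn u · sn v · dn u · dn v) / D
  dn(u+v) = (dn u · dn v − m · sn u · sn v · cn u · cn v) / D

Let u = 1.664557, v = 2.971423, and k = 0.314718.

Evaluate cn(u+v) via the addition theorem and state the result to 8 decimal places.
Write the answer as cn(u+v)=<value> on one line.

sn u = 0.9987567947215412, cn u = -0.04984842021120819, dn u = 0.9493148581697608
sn v = 0.2496854863090328, cn v = -0.9683269891553275, dn v = 0.9969077702409785
m = k² = 0.099047419524
D = 1 − m·sn²u·sn²v = 0.9938404461538317
cn(u+v) = (cn u·cn v − sn u·sn v·dn u·dn v)/D = -0.1877338537919464/0.9938404461538317 = -0.1888973773591903

cn(u+v)=-0.18889738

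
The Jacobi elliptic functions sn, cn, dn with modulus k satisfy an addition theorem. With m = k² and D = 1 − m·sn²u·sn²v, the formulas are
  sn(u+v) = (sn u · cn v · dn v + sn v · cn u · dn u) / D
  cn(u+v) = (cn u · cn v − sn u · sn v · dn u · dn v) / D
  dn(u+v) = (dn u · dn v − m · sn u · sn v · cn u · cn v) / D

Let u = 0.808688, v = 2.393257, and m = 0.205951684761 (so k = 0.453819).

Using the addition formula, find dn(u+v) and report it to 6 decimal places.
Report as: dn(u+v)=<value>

dn(u+v)=0.998442

sn u = 0.7123350390092129, cn u = 0.7018395772537647, dn u = 0.9463063707753825
sn v = 0.7887345019385225, cn v = -0.6147339956857689, dn v = 0.93374355227515
m = k² = 0.205951684761
D = 1 − m·sn²u·sn²v = 0.9349876834596438
dn(u+v) = (dn u·dn v − m·sn u·sn v·cn u·cn v)/D = 0.9335310360838399/0.9349876834596438 = 0.9984420678458415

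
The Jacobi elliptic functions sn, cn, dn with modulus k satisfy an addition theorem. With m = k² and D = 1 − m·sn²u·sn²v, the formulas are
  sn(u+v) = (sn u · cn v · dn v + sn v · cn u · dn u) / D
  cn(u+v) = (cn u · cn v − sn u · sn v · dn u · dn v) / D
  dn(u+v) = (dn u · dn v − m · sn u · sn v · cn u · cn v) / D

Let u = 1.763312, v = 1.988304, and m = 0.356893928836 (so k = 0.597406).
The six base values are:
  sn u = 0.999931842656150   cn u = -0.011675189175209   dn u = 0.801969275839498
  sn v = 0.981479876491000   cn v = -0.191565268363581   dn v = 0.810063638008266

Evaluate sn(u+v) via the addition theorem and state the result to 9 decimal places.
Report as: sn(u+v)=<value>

sn(u+v)=-0.250452157

m = k² = 0.356893928836
D = 1 − m·sn²u·sn²v = 0.6562499605934841
sn(u+v) = (sn u·cn v·dn v + sn v·cn u·dn u)/D = -0.1643592179892348/0.6562499605934841 = -0.2504521567370389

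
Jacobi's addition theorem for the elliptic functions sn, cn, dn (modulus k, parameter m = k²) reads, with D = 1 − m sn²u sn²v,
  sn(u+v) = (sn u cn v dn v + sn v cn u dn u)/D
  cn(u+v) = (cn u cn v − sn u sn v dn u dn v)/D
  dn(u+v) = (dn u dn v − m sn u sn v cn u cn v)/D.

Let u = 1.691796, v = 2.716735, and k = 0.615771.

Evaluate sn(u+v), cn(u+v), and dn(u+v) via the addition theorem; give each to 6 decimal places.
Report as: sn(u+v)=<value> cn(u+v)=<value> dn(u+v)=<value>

sn(u+v)=-0.747966 cn(u+v)=-0.663737 dn(u+v)=0.887620

sn u = 0.9984102529837854, cn u = 0.05636458761362258, dn u = 0.7886892280895127
sn v = 0.7037777915612043, cn v = -0.7104201715219198, dn v = 0.9012180365989104
m = k² = 0.379173924441
D = 1 − m·sn²u·sn²v = 0.8127906030666413
sn(u+v) = (sn u·cn v·dn v + sn v·cn u·dn u)/D = -0.6079398083355105/0.8127906030666413 = -0.747966088734007
cn(u+v) = (cn u·cn v − sn u·sn v·dn u·dn v)/D = -0.5394791505465408/0.8127906030666413 = -0.6637369434527143
dn(u+v) = (dn u·dn v − m·sn u·sn v·cn u·cn v)/D = 0.7214494898164678/0.8127906030666413 = 0.8876203626056386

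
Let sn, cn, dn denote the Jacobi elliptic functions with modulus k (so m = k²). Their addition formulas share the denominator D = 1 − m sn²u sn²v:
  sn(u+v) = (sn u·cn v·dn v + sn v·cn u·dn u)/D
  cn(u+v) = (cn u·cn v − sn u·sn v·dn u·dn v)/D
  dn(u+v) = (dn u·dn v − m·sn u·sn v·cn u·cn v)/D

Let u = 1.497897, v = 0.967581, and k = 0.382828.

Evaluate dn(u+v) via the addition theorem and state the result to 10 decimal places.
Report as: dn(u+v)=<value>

dn(u+v)=0.9622556739

sn u = 0.9921406287240062, cn u = 0.1251278259826075, dn u = 0.9250607362383963
sn v = 0.812999390934904, cn v = 0.5822645363917291, dn v = 0.950331693638615
m = k² = 0.146557277584
D = 1 − m·sn²u·sn²v = 0.9046470137581235
dn(u+v) = (dn u·dn v − m·sn u·sn v·cn u·cn v)/D = 0.870501721907811/0.9046470137581235 = 0.9622556739468307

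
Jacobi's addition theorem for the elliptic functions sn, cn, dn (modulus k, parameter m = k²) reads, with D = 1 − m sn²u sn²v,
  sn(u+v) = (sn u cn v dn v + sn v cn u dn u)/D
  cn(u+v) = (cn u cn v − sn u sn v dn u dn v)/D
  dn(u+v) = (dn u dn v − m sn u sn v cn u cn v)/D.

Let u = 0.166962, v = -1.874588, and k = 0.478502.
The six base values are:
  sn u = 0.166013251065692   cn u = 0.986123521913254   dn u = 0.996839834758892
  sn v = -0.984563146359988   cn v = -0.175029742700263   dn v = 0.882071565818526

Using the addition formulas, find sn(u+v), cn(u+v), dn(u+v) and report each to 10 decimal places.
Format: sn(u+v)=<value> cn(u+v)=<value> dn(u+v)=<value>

sn(u+v)=-0.9995776907 cn(u+v)=-0.0290592556 dn(u+v)=0.8781965512

m = k² = 0.228964164004
D = 1 − m·sn²u·sn²v = 0.9938829761380844
sn(u+v) = (sn u·cn v·dn v + sn v·cn u·dn u)/D = -0.9934632500732665/0.9938829761380844 = -0.9995776906588653
cn(u+v) = (cn u·cn v − sn u·sn v·dn u·dn v)/D = -0.02888149945827569/0.9938829761380844 = -0.02905925561830235
dn(u+v) = (dn u·dn v − m·sn u·sn v·cn u·cn v)/D = 0.8728246019591118/0.9938829761380844 = 0.8781965512183665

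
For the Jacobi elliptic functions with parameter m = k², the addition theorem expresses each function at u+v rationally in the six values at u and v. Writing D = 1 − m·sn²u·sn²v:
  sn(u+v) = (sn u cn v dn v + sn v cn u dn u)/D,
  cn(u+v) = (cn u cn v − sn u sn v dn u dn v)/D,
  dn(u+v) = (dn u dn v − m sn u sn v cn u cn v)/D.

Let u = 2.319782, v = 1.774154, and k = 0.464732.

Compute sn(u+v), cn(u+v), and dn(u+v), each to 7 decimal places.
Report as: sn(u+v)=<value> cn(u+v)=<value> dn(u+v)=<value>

sn(u+v)=-0.6775707 cn(u+v)=-0.7354576 dn(u+v)=0.9491286

sn u = 0.8333710102972145, cn u = -0.5527139940296427, dn u = 0.92195619253824
sn v = 0.9955629841566283, cn v = -0.09409752694491519, dn v = 0.8865305931615141
m = k² = 0.215975831824
D = 1 − m·sn²u·sn²v = 0.8513313441266943
sn(u+v) = (sn u·cn v·dn v + sn v·cn u·dn u)/D = -0.5768371734478911/0.8513313441266943 = -0.6775706984448193
cn(u+v) = (cn u·cn v − sn u·sn v·dn u·dn v)/D = -0.6261181460564864/0.8513313441266943 = -0.7354576456934823
dn(u+v) = (dn u·dn v − m·sn u·sn v·cn u·cn v)/D = 0.808022905807512/0.8513313441266943 = 0.9491285753567448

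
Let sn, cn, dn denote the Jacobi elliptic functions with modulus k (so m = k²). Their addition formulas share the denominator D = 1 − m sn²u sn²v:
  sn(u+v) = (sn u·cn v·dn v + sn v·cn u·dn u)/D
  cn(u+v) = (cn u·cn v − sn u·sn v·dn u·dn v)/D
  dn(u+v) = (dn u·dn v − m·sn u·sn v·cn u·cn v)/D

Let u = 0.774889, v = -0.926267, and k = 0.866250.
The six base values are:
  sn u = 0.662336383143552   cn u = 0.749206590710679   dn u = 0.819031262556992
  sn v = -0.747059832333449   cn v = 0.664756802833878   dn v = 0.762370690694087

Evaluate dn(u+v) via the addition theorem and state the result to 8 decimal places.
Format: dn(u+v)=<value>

dn(u+v)=0.99147968

m = k² = 0.7503890625
D = 1 − m·sn²u·sn²v = 0.8162808228448489
dn(u+v) = (dn u·dn v − m·sn u·sn v·cn u·cn v)/D = 0.809325850126305/0.8162808228448489 = 0.9914796813499735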